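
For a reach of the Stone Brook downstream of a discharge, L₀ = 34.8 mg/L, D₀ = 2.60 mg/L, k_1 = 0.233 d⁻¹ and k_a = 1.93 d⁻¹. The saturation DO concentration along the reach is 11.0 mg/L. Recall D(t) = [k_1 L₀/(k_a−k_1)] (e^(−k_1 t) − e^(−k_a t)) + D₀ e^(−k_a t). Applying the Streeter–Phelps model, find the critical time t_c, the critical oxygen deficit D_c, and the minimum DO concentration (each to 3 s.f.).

At the critical point dD/dt = 0, so k_1 L₀ e^(−k_1 t) = k_a D. Substituting D(t) from the Streeter–Phelps equation and solving for t gives
t_c = ln[(k_a/k_1)(1 − D₀(k_a−k_1)/(k_1 L₀))] / (k_a−k_1).
Here k_a−k_1 = 1.697 d⁻¹ and 1 − D₀(k_a−k_1)/(k_1 L₀) = 1 − 2.60×1.697/(0.233×34.8) = 0.4558, so
t_c = ln(8.283 × 0.4558) / 1.697 = 1.329 / 1.697 = 0.7829 d.
L(t_c) = L₀ e^(−k_1 t_c) = 34.8 × 0.8332 = 29.00 mg/L, and at the critical point k_a D_c = k_1 L, so D_c = (0.233/1.93) × 29.00 = 3.501 mg/L.
Minimum DO = C_s − D_c = 11.0 − 3.501 = 7.499 mg/L.

t_c ≈ 0.783 d; D_c ≈ 3.50 mg/L; min DO ≈ 7.50 mg/L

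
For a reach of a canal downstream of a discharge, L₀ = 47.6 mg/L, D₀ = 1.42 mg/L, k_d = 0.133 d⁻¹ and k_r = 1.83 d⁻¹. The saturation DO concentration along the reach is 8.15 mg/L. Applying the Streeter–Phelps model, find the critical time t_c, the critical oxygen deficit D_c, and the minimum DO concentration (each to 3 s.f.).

t_c ≈ 1.26 d; D_c ≈ 2.92 mg/L; min DO ≈ 5.23 mg/L

With k_r/k_d = 13.76 and 1 − D₀(k_r−k_d)/(k_d L₀) = 0.6194,
t_c = ln(13.76 × 0.6194) / (1.83 − 0.133) = ln(8.522) / 1.697 = 2.143/1.697 = 1.263 d.
D_c = (k_d/k_r) L₀ e^(−k_d t_c) = (0.133/1.83) × 47.6 × e^(−0.133×1.263) = 0.07268 × 47.6 × 0.8454 = 2.925 mg/L.
Minimum DO = C_s − D_c = 8.15 − 2.925 = 5.225 mg/L.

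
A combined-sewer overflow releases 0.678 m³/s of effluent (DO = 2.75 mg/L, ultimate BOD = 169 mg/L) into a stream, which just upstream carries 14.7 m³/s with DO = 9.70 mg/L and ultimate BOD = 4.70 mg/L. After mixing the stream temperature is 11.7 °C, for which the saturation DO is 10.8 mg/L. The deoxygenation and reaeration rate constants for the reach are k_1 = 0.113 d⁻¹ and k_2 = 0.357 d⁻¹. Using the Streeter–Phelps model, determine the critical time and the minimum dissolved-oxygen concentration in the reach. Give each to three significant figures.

t_c ≈ 3.51 d; minimum DO ≈ 8.26 mg/L

Mixed DO = (14.7×9.70 + 0.678×2.75)/(14.7+0.678) = 144.5/15.38 = 9.394 mg/L.
Mixed L₀ = (14.7×4.70 + 0.678×169)/(15.38) = 183.7/15.38 = 11.94 mg/L.
Initial deficit D₀ = C_s − DO₀ = 10.8 − 9.394 = 1.406 mg/L.
t_c = (1/0.2440) ln[(0.357/0.113)(1 − 1.406×0.2440/(0.113×11.94))] = 4.098 × ln(2.356) = 3.512 d.
D_c = (0.113/0.357) × 11.94 × e^(−0.113×3.512) = 0.3165 × 11.94 × 0.6724 = 2.542 mg/L.
Minimum DO = 10.8 − 2.542 = 8.258 mg/L.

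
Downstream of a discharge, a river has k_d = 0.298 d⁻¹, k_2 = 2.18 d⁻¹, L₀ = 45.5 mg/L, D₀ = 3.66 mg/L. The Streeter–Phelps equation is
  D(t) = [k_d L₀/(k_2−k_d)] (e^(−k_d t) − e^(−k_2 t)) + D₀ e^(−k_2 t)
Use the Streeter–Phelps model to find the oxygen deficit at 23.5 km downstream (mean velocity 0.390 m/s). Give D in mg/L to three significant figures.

D ≈ 5.08 mg/L

Travel time t = x/v = 23.5 km / (0.390 m/s) = 23500 m / 0.390 m/s = 60260 s = 0.6974 d.
k_d L₀/(k_2−k_d) = 0.298×45.5/(2.18−0.298) = 13.56/1.882 = 7.205 mg/L.
e^(−k_d t) = e^(−0.298×0.6974) = 0.8123; e^(−k_2 t) = e^(−2.18×0.6974) = 0.2186.
D = 7.205 × (0.8123 − 0.2186) + 3.66 × 0.2186 = 4.277 + 0.8002 = 5.078 mg/L.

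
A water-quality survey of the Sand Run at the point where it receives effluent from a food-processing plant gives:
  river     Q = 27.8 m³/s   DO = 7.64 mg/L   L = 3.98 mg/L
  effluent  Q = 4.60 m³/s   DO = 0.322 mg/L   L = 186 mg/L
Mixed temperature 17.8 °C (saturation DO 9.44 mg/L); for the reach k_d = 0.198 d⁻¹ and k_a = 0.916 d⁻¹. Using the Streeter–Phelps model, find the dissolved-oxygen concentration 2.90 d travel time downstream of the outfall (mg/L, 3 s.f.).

DO ≈ 5.19 mg/L

Mixed DO = (27.8×7.64 + 4.60×0.322)/(27.8+4.60) = 213.9/32.40 = 6.601 mg/L.
Mixed L₀ = (27.8×3.98 + 4.60×186)/(32.40) = 966.2/32.40 = 29.82 mg/L.
Initial deficit D₀ = C_s − DO₀ = 9.44 − 6.601 = 2.839 mg/L.
D(2.90) = [0.198×29.82/(0.916−0.198)](e^(−0.198×2.90) − e^(−0.916×2.90)) + 2.839 e^(−0.916×2.90)
= 8.224 × (0.5632 − 0.07020) + 2.839 × 0.07020 = 4.253 mg/L.
DO = 9.44 − 4.253 = 5.187 mg/L.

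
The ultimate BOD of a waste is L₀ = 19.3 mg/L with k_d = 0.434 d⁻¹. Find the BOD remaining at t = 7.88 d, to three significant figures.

L ≈ 0.631 mg/L

L_t = L₀ e^(−k_d t) = 19.3 × e^(−0.434×7.88) = 19.3 × 0.03272 = 0.6314 mg/L.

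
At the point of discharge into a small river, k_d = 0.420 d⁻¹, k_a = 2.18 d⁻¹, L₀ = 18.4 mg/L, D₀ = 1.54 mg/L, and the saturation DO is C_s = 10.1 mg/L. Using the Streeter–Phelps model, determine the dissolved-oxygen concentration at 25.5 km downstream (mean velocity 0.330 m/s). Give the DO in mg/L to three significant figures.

Travel time t = x/v = 25.5 km / (0.330 m/s) = 25500 m / 0.330 m/s = 77270 s = 0.8944 d.
k_d L₀/(k_a−k_d) = 0.420×18.4/(2.18−0.420) = 7.728/1.760 = 4.391 mg/L.
e^(−k_d t) = e^(−0.420×0.8944) = 0.6869; e^(−k_a t) = e^(−2.18×0.8944) = 0.1423.
D = 4.391 × (0.6869 − 0.1423) + 1.54 × 0.1423 = 2.391 + 0.2192 = 2.610 mg/L.
DO = C_s − D = 10.1 − 2.610 = 7.490 mg/L.

DO ≈ 7.49 mg/L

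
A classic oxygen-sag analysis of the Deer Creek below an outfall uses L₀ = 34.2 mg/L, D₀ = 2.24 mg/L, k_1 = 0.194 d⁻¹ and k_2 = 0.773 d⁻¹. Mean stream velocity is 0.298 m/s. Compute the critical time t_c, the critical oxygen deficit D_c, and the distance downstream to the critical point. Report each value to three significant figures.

t_c ≈ 2.01 d; D_c ≈ 5.81 mg/L; x_c ≈ 51.8 km

At the critical point dD/dt = 0, so k_1 L₀ e^(−k_1 t) = k_2 D. Substituting D(t) from the Streeter–Phelps equation and solving for t gives
t_c = ln[(k_2/k_1)(1 − D₀(k_2−k_1)/(k_1 L₀))] / (k_2−k_1).
Here k_2−k_1 = 0.5790 d⁻¹ and 1 − D₀(k_2−k_1)/(k_1 L₀) = 1 − 2.24×0.5790/(0.194×34.2) = 0.8045, so
t_c = ln(3.985 × 0.8045) / 0.5790 = 1.165 / 0.5790 = 2.012 d.
L(t_c) = L₀ e^(−k_1 t_c) = 34.2 × 0.6768 = 23.15 mg/L, and at the critical point k_2 D_c = k_1 L, so D_c = (0.194/0.773) × 23.15 = 5.809 mg/L.
x_c = v t_c = 0.298 m/s × 2.012 d × 86400 s/d = 51800 m ≈ 51.8 km.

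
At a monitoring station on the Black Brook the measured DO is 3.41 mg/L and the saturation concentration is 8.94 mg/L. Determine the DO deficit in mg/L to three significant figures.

D = C_s − C = 8.94 − 3.41 = 5.53 mg/L.

D ≈ 5.53 mg/L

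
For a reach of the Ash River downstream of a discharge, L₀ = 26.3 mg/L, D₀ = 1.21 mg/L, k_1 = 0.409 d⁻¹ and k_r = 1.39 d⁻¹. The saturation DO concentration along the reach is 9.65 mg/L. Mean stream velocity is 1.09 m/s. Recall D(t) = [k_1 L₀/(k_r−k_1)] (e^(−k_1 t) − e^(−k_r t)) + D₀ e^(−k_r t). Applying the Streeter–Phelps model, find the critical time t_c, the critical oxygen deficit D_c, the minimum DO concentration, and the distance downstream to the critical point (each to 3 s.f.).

t_c = [1/(k_r−k_1)] ln[(k_r/k_1)(1 − D₀(k_r−k_1)/(k_1 L₀))]
= [1/(1.39−0.409)] ln[(1.39/0.409)(1 − 1.21×0.9810/(0.409×26.3))]
= (1/0.9810) ln[3.399 × 0.8896] = 1.019 × ln(3.024) = 1.019 × 1.106 = 1.128 d.
D_c = (k_1/k_r) L₀ e^(−k_1 t_c) = (0.409/1.39) × 26.3 × e^(−0.409×1.128) = 0.2942 × 26.3 × 0.6305 = 4.879 mg/L.
Minimum DO = C_s − D_c = 9.65 − 4.879 = 4.771 mg/L.
x_c = v t_c = 1.09 m/s × 1.128 d × 86400 s/d = 106200 m ≈ 106 km.

t_c ≈ 1.13 d; D_c ≈ 4.88 mg/L; min DO ≈ 4.77 mg/L; x_c ≈ 106 km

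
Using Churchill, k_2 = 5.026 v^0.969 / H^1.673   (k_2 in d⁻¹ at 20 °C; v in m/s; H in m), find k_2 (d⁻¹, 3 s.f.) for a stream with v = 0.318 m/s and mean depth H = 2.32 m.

k_2 ≈ 0.405 d⁻¹

k_2 = 5.026 × 0.318^0.969 / 2.32^1.673 = 5.026 × 0.3295 / 4.088 = 0.4051 d⁻¹.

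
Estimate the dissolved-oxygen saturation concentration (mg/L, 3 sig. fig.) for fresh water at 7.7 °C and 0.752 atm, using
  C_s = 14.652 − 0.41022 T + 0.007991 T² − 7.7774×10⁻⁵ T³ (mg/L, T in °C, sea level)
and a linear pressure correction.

At sea level: C_s = 14.652 − 0.41022×7.7 + 0.007991×7.7² − 7.7774×10⁻⁵×7.7³ = 11.93 mg/L.
Pressure correction: C_s' = 11.93 × 0.752 = 8.973 mg/L.

C_s ≈ 8.97 mg/L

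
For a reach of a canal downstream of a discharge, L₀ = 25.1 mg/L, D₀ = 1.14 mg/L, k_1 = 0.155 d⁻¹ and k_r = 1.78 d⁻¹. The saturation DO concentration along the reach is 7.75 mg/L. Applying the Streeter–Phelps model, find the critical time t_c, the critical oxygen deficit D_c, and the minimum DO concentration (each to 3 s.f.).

t_c ≈ 1.10 d; D_c ≈ 1.84 mg/L; min DO ≈ 5.91 mg/L

At the critical point dD/dt = 0, so k_1 L₀ e^(−k_1 t) = k_r D. Substituting D(t) from the Streeter–Phelps equation and solving for t gives
t_c = ln[(k_r/k_1)(1 − D₀(k_r−k_1)/(k_1 L₀))] / (k_r−k_1).
Here k_r−k_1 = 1.625 d⁻¹ and 1 − D₀(k_r−k_1)/(k_1 L₀) = 1 − 1.14×1.625/(0.155×25.1) = 0.5238, so
t_c = ln(11.48 × 0.5238) / 1.625 = 1.794 / 1.625 = 1.104 d.
L(t_c) = L₀ e^(−k_1 t_c) = 25.1 × 0.8427 = 21.15 mg/L, and at the critical point k_r D_c = k_1 L, so D_c = (0.155/1.78) × 21.15 = 1.842 mg/L.
Minimum DO = C_s − D_c = 7.75 − 1.842 = 5.908 mg/L.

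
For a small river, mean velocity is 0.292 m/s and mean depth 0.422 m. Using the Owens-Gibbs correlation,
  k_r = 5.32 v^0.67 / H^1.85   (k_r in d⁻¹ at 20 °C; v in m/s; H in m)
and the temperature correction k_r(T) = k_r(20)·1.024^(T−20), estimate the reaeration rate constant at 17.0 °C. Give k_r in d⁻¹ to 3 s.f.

k_r ≈ 10.7 d⁻¹

k_r(20) = 5.32 × 0.292^0.67 / 0.422^1.85 = 5.32 × 0.4383 / 0.2027 = 11.51 d⁻¹.
k_r(17.0) = 11.51 × 1.024^(17.0−20) = 11.51 × 0.9313 = 10.71 d⁻¹.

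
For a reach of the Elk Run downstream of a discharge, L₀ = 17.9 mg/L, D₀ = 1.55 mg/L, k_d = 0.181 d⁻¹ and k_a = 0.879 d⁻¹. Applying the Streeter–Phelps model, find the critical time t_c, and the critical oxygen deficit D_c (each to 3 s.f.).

With k_a/k_d = 4.856 and 1 − D₀(k_a−k_d)/(k_d L₀) = 0.6661,
t_c = ln(4.856 × 0.6661) / (0.879 − 0.181) = ln(3.235) / 0.6980 = 1.174/0.6980 = 1.682 d.
L(t_c) = L₀ e^(−k_d t_c) = 17.9 × 0.7376 = 13.20 mg/L, and at the critical point k_a D_c = k_d L, so D_c = (0.181/0.879) × 13.20 = 2.719 mg/L.

t_c ≈ 1.68 d; D_c ≈ 2.72 mg/L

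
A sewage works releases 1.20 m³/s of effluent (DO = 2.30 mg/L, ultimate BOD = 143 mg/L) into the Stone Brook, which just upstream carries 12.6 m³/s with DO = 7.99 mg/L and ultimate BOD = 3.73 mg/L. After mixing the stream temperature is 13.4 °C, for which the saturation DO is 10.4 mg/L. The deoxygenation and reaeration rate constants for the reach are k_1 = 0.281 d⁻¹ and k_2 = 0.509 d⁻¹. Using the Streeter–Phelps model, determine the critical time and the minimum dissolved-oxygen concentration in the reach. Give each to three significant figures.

Mixed DO = (12.6×7.99 + 1.20×2.30)/(12.6+1.20) = 103.4/13.80 = 7.495 mg/L.
Mixed L₀ = (12.6×3.73 + 1.20×143)/(13.80) = 218.6/13.80 = 15.84 mg/L.
Initial deficit D₀ = C_s − DO₀ = 10.4 − 7.495 = 2.905 mg/L.
t_c = (1/0.2280) ln[(0.509/0.281)(1 − 2.905×0.2280/(0.281×15.84))] = 4.386 × ln(1.542) = 1.899 d.
D_c = (0.281/0.509) × 15.84 × e^(−0.281×1.899) = 0.5521 × 15.84 × 0.5865 = 5.129 mg/L.
Minimum DO = 10.4 − 5.129 = 5.271 mg/L.

t_c ≈ 1.90 d; minimum DO ≈ 5.27 mg/L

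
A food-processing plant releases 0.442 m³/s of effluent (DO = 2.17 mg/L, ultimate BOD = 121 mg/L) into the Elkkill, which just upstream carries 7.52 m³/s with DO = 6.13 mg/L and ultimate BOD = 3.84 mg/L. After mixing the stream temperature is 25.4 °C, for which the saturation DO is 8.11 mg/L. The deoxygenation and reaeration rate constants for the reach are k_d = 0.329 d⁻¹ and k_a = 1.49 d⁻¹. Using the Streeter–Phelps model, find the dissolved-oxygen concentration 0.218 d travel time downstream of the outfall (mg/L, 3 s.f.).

Mixed DO = (7.52×6.13 + 0.442×2.17)/(7.52+0.442) = 47.06/7.962 = 5.910 mg/L.
Mixed L₀ = (7.52×3.84 + 0.442×121)/(7.962) = 82.36/7.962 = 10.34 mg/L.
Initial deficit D₀ = C_s − DO₀ = 8.11 − 5.910 = 2.200 mg/L.
D(0.218) = [0.329×10.34/(1.49−0.329)](e^(−0.329×0.218) − e^(−1.49×0.218)) + 2.200 e^(−1.49×0.218)
= 2.931 × (0.9308 − 0.7227) + 2.200 × 0.7227 = 2.200 mg/L.
DO = 8.11 − 2.200 = 5.910 mg/L.

DO ≈ 5.91 mg/L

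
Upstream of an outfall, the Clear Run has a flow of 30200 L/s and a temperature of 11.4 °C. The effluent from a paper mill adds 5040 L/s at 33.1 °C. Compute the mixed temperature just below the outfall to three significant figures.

14.5 °C

Flow-weighted mixing: C = (Q_r C_r + Q_w C_w)/(Q_r + Q_w)
= (30200×11.4 + 5040×33.1)/(30200 + 5040) = 511100/35240 = 14.50 °C.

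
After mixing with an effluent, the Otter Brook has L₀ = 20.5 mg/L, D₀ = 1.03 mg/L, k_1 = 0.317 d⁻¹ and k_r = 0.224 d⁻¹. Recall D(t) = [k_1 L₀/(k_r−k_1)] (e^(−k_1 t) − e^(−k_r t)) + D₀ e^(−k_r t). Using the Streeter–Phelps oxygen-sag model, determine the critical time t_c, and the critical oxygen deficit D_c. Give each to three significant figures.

t_c = [1/(k_r−k_1)] ln[(k_r/k_1)(1 − D₀(k_r−k_1)/(k_1 L₀))]
= [1/(0.224−0.317)] ln[(0.224/0.317)(1 − 1.03×-0.09300/(0.317×20.5))]
= (1/-0.09300) ln[0.7066 × 1.015] = -10.75 × ln(0.7170) = -10.75 × -0.3326 = 3.577 d.
L(t_c) = L₀ e^(−k_1 t_c) = 20.5 × 0.3218 = 6.597 mg/L, and at the critical point k_r D_c = k_1 L, so D_c = (0.317/0.224) × 6.597 = 9.336 mg/L.

t_c ≈ 3.58 d; D_c ≈ 9.34 mg/L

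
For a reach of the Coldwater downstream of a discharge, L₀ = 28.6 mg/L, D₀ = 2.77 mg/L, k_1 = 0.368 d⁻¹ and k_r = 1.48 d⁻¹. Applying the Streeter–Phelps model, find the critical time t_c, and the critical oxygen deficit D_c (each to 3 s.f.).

t_c = [1/(k_r−k_1)] ln[(k_r/k_1)(1 − D₀(k_r−k_1)/(k_1 L₀))]
= [1/(1.48−0.368)] ln[(1.48/0.368)(1 − 2.77×1.112/(0.368×28.6))]
= (1/1.112) ln[4.022 × 0.7073] = 0.8993 × ln(2.845) = 0.8993 × 1.045 = 0.9402 d.
L(t_c) = L₀ e^(−k_1 t_c) = 28.6 × 0.7075 = 20.24 mg/L, and at the critical point k_r D_c = k_1 L, so D_c = (0.368/1.48) × 20.24 = 5.031 mg/L.

t_c ≈ 0.940 d; D_c ≈ 5.03 mg/L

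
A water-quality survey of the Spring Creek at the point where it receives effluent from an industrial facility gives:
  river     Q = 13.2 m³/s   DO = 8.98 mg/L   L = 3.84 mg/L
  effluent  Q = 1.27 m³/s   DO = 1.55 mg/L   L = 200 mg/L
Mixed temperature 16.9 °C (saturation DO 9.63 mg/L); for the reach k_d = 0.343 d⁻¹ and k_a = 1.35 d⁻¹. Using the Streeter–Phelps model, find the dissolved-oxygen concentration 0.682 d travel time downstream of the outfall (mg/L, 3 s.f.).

Mixed DO = (13.2×8.98 + 1.27×1.55)/(13.2+1.27) = 120.5/14.47 = 8.328 mg/L.
Mixed L₀ = (13.2×3.84 + 1.27×200)/(14.47) = 304.7/14.47 = 21.06 mg/L.
Initial deficit D₀ = C_s − DO₀ = 9.63 − 8.328 = 1.302 mg/L.
D(0.682) = [0.343×21.06/(1.35−0.343)](e^(−0.343×0.682) − e^(−1.35×0.682)) + 1.302 e^(−1.35×0.682)
= 7.172 × (0.7914 − 0.3982) + 1.302 × 0.3982 = 3.339 mg/L.
DO = 9.63 − 3.339 = 6.291 mg/L.

DO ≈ 6.29 mg/L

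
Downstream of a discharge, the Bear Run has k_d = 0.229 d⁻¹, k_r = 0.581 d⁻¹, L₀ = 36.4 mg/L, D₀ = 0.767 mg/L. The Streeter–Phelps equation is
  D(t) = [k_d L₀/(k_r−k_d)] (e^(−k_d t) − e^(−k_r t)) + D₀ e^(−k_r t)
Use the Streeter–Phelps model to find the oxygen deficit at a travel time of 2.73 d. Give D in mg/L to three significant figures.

D ≈ 7.98 mg/L

k_d L₀/(k_r−k_d) = 0.229×36.4/(0.581−0.229) = 8.336/0.3520 = 23.68 mg/L.
e^(−k_d t) = e^(−0.229×2.730) = 0.5352; e^(−k_r t) = e^(−0.581×2.730) = 0.2047.
D = 23.68 × (0.5352 − 0.2047) + 0.767 × 0.2047 = 7.825 + 0.1570 = 7.982 mg/L.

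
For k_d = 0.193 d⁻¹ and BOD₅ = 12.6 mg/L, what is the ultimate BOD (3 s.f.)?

BOD₅ = L₀(1 − e^(−5k_d)) ⇒ L₀ = BOD₅ / (1 − e^(−5×0.193))
= 12.6 / (1 − 0.3810) = 12.6 / 0.6190 = 20.35 mg/L.

L₀ ≈ 20.4 mg/L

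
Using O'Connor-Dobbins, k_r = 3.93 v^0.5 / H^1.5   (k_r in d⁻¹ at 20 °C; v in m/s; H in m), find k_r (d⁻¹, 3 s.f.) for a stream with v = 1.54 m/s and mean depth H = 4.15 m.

k_r = 3.93 × 1.54^0.5 / 4.15^1.5 = 3.93 × 1.241 / 8.454 = 0.5769 d⁻¹.

k_r ≈ 0.577 d⁻¹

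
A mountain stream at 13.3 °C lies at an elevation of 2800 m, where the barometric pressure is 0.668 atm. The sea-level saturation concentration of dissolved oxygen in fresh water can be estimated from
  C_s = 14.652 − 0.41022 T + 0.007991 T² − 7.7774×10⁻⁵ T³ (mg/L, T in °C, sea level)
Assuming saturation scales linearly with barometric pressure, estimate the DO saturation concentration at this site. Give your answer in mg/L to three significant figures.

C_s ≈ 6.96 mg/L

At sea level: C_s = 14.652 − 0.41022×13.3 + 0.007991×13.3² − 7.7774×10⁻⁵×13.3³ = 10.43 mg/L.
Pressure correction: C_s' = 10.43 × 0.668 = 6.965 mg/L.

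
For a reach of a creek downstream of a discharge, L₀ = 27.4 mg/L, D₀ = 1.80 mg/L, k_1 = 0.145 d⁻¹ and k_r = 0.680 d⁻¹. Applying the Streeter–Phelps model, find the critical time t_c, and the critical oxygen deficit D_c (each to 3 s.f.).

t_c ≈ 2.37 d; D_c ≈ 4.14 mg/L

At the critical point dD/dt = 0, so k_1 L₀ e^(−k_1 t) = k_r D. Substituting D(t) from the Streeter–Phelps equation and solving for t gives
t_c = ln[(k_r/k_1)(1 − D₀(k_r−k_1)/(k_1 L₀))] / (k_r−k_1).
Here k_r−k_1 = 0.5350 d⁻¹ and 1 − D₀(k_r−k_1)/(k_1 L₀) = 1 − 1.80×0.5350/(0.145×27.4) = 0.7576, so
t_c = ln(4.690 × 0.7576) / 0.5350 = 1.268 / 0.5350 = 2.370 d.
L(t_c) = L₀ e^(−k_1 t_c) = 27.4 × 0.7092 = 19.43 mg/L, and at the critical point k_r D_c = k_1 L, so D_c = (0.145/0.680) × 19.43 = 4.144 mg/L.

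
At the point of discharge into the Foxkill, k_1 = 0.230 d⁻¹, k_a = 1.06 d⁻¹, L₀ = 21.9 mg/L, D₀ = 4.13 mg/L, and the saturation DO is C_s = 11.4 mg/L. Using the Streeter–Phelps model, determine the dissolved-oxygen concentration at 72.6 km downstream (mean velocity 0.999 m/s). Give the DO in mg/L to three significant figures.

Travel time t = x/v = 72.6 km / (0.999 m/s) = 72600 m / 0.999 m/s = 72670 s = 0.8411 d.
k_1 L₀/(k_a−k_1) = 0.230×21.9/(1.06−0.230) = 5.037/0.8300 = 6.069 mg/L.
e^(−k_1 t) = e^(−0.230×0.8411) = 0.8241; e^(−k_a t) = e^(−1.06×0.8411) = 0.4100.
D = 6.069 × (0.8241 − 0.4100) + 4.13 × 0.4100 = 2.513 + 1.693 = 4.206 mg/L.
DO = C_s − D = 11.4 − 4.206 = 7.194 mg/L.

DO ≈ 7.19 mg/L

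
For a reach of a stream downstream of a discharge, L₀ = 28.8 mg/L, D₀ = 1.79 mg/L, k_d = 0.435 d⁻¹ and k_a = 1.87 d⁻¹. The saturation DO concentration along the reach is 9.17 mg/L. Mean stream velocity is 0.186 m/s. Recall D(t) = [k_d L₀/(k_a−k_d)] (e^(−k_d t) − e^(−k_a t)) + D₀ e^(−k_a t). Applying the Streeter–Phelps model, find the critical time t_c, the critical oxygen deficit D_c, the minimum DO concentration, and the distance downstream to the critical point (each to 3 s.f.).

t_c ≈ 0.856 d; D_c ≈ 4.62 mg/L; min DO ≈ 4.55 mg/L; x_c ≈ 13.8 km

t_c = [1/(k_a−k_d)] ln[(k_a/k_d)(1 − D₀(k_a−k_d)/(k_d L₀))]
= [1/(1.87−0.435)] ln[(1.87/0.435)(1 − 1.79×1.435/(0.435×28.8))]
= (1/1.435) ln[4.299 × 0.7950] = 0.6969 × ln(3.417) = 0.6969 × 1.229 = 0.8564 d.
D_c = (k_d/k_a) L₀ e^(−k_d t_c) = (0.435/1.87) × 28.8 × e^(−0.435×0.8564) = 0.2326 × 28.8 × 0.6890 = 4.616 mg/L.
Minimum DO = C_s − D_c = 9.17 − 4.616 = 4.554 mg/L.
x_c = v t_c = 0.186 m/s × 0.8564 d × 86400 s/d = 13760 m ≈ 13.8 km.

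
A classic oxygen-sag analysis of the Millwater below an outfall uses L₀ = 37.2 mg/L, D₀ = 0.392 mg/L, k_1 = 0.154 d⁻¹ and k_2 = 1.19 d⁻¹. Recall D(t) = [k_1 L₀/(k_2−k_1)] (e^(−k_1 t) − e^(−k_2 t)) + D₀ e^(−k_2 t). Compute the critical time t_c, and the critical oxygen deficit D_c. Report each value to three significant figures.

With k_2/k_1 = 7.727 and 1 − D₀(k_2−k_1)/(k_1 L₀) = 0.9291,
t_c = ln(7.727 × 0.9291) / (1.19 − 0.154) = ln(7.179) / 1.036 = 1.971/1.036 = 1.903 d.
D_c = (k_1/k_2) L₀ e^(−k_1 t_c) = (0.154/1.19) × 37.2 × e^(−0.154×1.903) = 0.1294 × 37.2 × 0.7460 = 3.591 mg/L.

t_c ≈ 1.90 d; D_c ≈ 3.59 mg/L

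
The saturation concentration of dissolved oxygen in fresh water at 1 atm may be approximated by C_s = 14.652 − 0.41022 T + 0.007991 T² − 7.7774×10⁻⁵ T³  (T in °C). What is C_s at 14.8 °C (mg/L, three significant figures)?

C_s = 14.652 − 0.41022×14.8 + 0.007991×14.8² − 7.7774×10⁻⁵×14.8³ = 10.08 mg/L.

C_s ≈ 10.1 mg/L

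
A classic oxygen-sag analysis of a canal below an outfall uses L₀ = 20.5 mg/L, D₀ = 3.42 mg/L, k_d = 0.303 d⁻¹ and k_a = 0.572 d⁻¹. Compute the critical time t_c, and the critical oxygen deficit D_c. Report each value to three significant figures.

t_c ≈ 1.77 d; D_c ≈ 6.36 mg/L

t_c = [1/(k_a−k_d)] ln[(k_a/k_d)(1 − D₀(k_a−k_d)/(k_d L₀))]
= [1/(0.572−0.303)] ln[(0.572/0.303)(1 − 3.42×0.2690/(0.303×20.5))]
= (1/0.2690) ln[1.888 × 0.8519] = 3.717 × ln(1.608) = 3.717 × 0.4751 = 1.766 d.
L(t_c) = L₀ e^(−k_d t_c) = 20.5 × 0.5856 = 12.00 mg/L, and at the critical point k_a D_c = k_d L, so D_c = (0.303/0.572) × 12.00 = 6.359 mg/L.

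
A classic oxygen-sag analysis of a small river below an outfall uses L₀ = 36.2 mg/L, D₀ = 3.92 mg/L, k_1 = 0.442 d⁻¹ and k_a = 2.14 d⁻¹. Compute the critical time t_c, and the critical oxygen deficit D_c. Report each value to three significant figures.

With k_a/k_1 = 4.842 and 1 − D₀(k_a−k_1)/(k_1 L₀) = 0.5840,
t_c = ln(4.842 × 0.5840) / (2.14 − 0.442) = ln(2.828) / 1.698 = 1.039/1.698 = 0.6121 d.
L(t_c) = L₀ e^(−k_1 t_c) = 36.2 × 0.7630 = 27.62 mg/L, and at the critical point k_a D_c = k_1 L, so D_c = (0.442/2.14) × 27.62 = 5.704 mg/L.

t_c ≈ 0.612 d; D_c ≈ 5.70 mg/L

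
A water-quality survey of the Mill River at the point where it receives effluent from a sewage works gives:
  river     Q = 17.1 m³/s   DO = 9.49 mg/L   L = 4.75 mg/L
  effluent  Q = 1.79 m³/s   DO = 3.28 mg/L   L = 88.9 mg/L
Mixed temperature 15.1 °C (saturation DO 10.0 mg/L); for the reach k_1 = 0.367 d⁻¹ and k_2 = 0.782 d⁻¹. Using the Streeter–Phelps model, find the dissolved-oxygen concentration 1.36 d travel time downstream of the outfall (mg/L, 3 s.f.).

Mixed DO = (17.1×9.49 + 1.79×3.28)/(17.1+1.79) = 168.2/18.89 = 8.902 mg/L.
Mixed L₀ = (17.1×4.75 + 1.79×88.9)/(18.89) = 240.4/18.89 = 12.72 mg/L.
Initial deficit D₀ = C_s − DO₀ = 10.0 − 8.902 = 1.098 mg/L.
D(1.36) = [0.367×12.72/(0.782−0.367)](e^(−0.367×1.36) − e^(−0.782×1.36)) + 1.098 e^(−0.782×1.36)
= 11.25 × (0.6071 − 0.3452) + 1.098 × 0.3452 = 3.325 mg/L.
DO = 10.0 − 3.325 = 6.675 mg/L.

DO ≈ 6.67 mg/L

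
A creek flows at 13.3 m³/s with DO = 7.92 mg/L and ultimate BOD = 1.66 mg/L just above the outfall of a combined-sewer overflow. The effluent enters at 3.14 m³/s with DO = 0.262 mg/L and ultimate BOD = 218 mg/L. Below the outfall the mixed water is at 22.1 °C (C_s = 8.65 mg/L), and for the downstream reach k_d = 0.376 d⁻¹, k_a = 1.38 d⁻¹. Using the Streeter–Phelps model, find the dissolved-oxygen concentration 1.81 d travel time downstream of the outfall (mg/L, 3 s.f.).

Mixed DO = (13.3×7.92 + 3.14×0.262)/(13.3+3.14) = 106.2/16.44 = 6.457 mg/L.
Mixed L₀ = (13.3×1.66 + 3.14×218)/(16.44) = 706.6/16.44 = 42.98 mg/L.
Initial deficit D₀ = C_s − DO₀ = 8.65 − 6.457 = 2.193 mg/L.
D(1.81) = [0.376×42.98/(1.38−0.376)](e^(−0.376×1.81) − e^(−1.38×1.81)) + 2.193 e^(−1.38×1.81)
= 16.10 × (0.5063 − 0.08227) + 2.193 × 0.08227 = 7.006 mg/L.
DO = 8.65 − 7.006 = 1.644 mg/L.

DO ≈ 1.64 mg/L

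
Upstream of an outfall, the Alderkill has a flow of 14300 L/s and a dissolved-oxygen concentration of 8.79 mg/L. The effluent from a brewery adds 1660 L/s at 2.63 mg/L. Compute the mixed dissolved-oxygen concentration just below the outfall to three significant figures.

Flow-weighted mixing: C = (Q_r C_r + Q_w C_w)/(Q_r + Q_w)
= (14300×8.79 + 1660×2.63)/(14300 + 1660) = 130100/15960 = 8.149 mg/L.

8.15 mg/L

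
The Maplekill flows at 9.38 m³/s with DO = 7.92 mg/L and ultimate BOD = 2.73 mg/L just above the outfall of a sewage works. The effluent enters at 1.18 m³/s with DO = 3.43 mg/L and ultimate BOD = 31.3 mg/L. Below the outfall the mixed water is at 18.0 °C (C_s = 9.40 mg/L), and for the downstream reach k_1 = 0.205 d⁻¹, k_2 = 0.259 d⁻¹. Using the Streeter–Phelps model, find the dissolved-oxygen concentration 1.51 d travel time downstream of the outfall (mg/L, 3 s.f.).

Mixed DO = (9.38×7.92 + 1.18×3.43)/(9.38+1.18) = 78.34/10.56 = 7.418 mg/L.
Mixed L₀ = (9.38×2.73 + 1.18×31.3)/(10.56) = 62.54/10.56 = 5.922 mg/L.
Initial deficit D₀ = C_s − DO₀ = 9.40 − 7.418 = 1.982 mg/L.
D(1.51) = [0.205×5.922/(0.259−0.205)](e^(−0.205×1.51) − e^(−0.259×1.51)) + 1.982 e^(−0.259×1.51)
= 22.48 × (0.7338 − 0.6763) + 1.982 × 0.6763 = 2.632 mg/L.
DO = 9.40 − 2.632 = 6.768 mg/L.

DO ≈ 6.77 mg/L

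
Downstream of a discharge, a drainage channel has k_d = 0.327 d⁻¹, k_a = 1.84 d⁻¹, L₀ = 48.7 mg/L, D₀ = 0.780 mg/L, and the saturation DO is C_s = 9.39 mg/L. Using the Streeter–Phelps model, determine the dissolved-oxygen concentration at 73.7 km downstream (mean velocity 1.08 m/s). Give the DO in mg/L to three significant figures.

DO ≈ 3.54 mg/L

Travel time t = x/v = 73.7 km / (1.08 m/s) = 73700 m / 1.08 m/s = 68240 s = 0.7898 d.
k_d L₀/(k_a−k_d) = 0.327×48.7/(1.84−0.327) = 15.92/1.513 = 10.53 mg/L.
e^(−k_d t) = e^(−0.327×0.7898) = 0.7724; e^(−k_a t) = e^(−1.84×0.7898) = 0.2338.
D = 10.53 × (0.7724 − 0.2338) + 0.780 × 0.2338 = 5.669 + 0.1824 = 5.851 mg/L.
DO = C_s − D = 9.39 − 5.851 = 3.539 mg/L.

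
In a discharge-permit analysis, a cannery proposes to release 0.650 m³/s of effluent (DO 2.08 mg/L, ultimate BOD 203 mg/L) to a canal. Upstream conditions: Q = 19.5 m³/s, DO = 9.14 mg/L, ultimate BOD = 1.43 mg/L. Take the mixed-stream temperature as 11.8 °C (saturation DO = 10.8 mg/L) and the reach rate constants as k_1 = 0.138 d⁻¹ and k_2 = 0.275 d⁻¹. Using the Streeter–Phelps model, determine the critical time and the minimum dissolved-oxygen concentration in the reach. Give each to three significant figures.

Mixed DO = (19.5×9.14 + 0.650×2.08)/(19.5+0.650) = 179.6/20.15 = 8.912 mg/L.
Mixed L₀ = (19.5×1.43 + 0.650×203)/(20.15) = 159.8/20.15 = 7.932 mg/L.
Initial deficit D₀ = C_s − DO₀ = 10.8 − 8.912 = 1.888 mg/L.
t_c = (1/0.1370) ln[(0.275/0.138)(1 − 1.888×0.1370/(0.138×7.932))] = 7.299 × ln(1.522) = 3.066 d.
D_c = (0.138/0.275) × 7.932 × e^(−0.138×3.066) = 0.5018 × 7.932 × 0.6550 = 2.607 mg/L.
Minimum DO = 10.8 − 2.607 = 8.193 mg/L.

t_c ≈ 3.07 d; minimum DO ≈ 8.19 mg/L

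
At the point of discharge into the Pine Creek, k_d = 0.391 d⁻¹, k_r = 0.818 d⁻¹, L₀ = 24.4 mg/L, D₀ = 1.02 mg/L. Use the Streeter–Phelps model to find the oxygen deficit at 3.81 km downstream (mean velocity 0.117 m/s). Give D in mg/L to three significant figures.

D ≈ 3.62 mg/L

Travel time t = x/v = 3.81 km / (0.117 m/s) = 3810 m / 0.117 m/s = 32560 s = 0.3769 d.
k_d L₀/(k_r−k_d) = 0.391×24.4/(0.818−0.391) = 9.540/0.4270 = 22.34 mg/L.
e^(−k_d t) = e^(−0.391×0.3769) = 0.8630; e^(−k_r t) = e^(−0.818×0.3769) = 0.7347.
D = 22.34 × (0.8630 − 0.7347) + 1.02 × 0.7347 = 2.866 + 0.7494 = 3.616 mg/L.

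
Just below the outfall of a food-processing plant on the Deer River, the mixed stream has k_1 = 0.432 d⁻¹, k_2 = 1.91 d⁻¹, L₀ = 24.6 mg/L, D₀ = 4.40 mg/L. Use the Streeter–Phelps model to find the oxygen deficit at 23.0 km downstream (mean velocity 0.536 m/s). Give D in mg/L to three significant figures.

D ≈ 4.72 mg/L

Travel time t = x/v = 23.0 km / (0.536 m/s) = 23000 m / 0.536 m/s = 42910 s = 0.4966 d.
k_1 L₀/(k_2−k_1) = 0.432×24.6/(1.91−0.432) = 10.63/1.478 = 7.190 mg/L.
e^(−k_1 t) = e^(−0.432×0.4966) = 0.8069; e^(−k_2 t) = e^(−1.91×0.4966) = 0.3873.
D = 7.190 × (0.8069 − 0.3873) + 4.40 × 0.3873 = 3.017 + 1.704 = 4.721 mg/L.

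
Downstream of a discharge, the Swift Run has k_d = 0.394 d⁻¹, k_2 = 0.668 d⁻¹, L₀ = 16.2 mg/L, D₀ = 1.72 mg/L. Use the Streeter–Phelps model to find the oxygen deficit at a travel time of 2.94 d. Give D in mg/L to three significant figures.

k_d L₀/(k_2−k_d) = 0.394×16.2/(0.668−0.394) = 6.383/0.2740 = 23.29 mg/L.
e^(−k_d t) = e^(−0.394×2.940) = 0.3140; e^(−k_2 t) = e^(−0.668×2.940) = 0.1403.
D = 23.29 × (0.3140 − 0.1403) + 1.72 × 0.1403 = 4.046 + 0.2413 = 4.287 mg/L.

D ≈ 4.29 mg/L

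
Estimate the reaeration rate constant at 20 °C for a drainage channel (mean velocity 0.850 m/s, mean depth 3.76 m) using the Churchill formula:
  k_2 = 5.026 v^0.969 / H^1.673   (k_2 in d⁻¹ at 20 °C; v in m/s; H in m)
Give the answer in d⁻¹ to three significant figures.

k_2 ≈ 0.468 d⁻¹

k_2 = 5.026 × 0.850^0.969 / 3.76^1.673 = 5.026 × 0.8543 / 9.168 = 0.4683 d⁻¹.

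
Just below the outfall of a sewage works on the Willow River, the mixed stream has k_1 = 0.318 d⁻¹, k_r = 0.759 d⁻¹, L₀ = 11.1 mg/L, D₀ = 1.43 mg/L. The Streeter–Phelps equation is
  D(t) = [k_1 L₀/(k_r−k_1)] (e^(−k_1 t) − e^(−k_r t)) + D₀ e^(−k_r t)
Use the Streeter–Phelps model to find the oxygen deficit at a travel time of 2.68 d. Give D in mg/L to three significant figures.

D ≈ 2.55 mg/L

k_1 L₀/(k_r−k_1) = 0.318×11.1/(0.759−0.318) = 3.530/0.4410 = 8.004 mg/L.
e^(−k_1 t) = e^(−0.318×2.680) = 0.4265; e^(−k_r t) = e^(−0.759×2.680) = 0.1308.
D = 8.004 × (0.4265 − 0.1308) + 1.43 × 0.1308 = 2.367 + 0.1870 = 2.554 mg/L.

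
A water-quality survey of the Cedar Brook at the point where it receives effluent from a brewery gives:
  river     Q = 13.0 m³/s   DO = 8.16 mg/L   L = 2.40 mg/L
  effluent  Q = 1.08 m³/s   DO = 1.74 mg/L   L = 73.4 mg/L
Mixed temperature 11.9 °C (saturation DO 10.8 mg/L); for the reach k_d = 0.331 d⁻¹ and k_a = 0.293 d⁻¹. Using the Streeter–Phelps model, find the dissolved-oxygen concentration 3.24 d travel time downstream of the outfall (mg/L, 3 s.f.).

Mixed DO = (13.0×8.16 + 1.08×1.74)/(13.0+1.08) = 108.0/14.08 = 7.668 mg/L.
Mixed L₀ = (13.0×2.40 + 1.08×73.4)/(14.08) = 110.5/14.08 = 7.846 mg/L.
Initial deficit D₀ = C_s − DO₀ = 10.8 − 7.668 = 3.132 mg/L.
D(3.24) = [0.331×7.846/(0.293−0.331)](e^(−0.331×3.24) − e^(−0.293×3.24)) + 3.132 e^(−0.293×3.24)
= -68.34 × (0.3422 − 0.3870) + 3.132 × 0.3870 = 4.276 mg/L.
DO = 10.8 − 4.276 = 6.524 mg/L.

DO ≈ 6.52 mg/L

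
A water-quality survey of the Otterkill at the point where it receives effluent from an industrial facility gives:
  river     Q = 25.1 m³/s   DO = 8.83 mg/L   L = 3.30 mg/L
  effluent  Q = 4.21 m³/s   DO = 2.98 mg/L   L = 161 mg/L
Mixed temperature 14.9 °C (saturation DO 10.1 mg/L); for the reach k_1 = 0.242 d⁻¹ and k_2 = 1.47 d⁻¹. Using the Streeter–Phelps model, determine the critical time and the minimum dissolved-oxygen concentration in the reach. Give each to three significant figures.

Mixed DO = (25.1×8.83 + 4.21×2.98)/(25.1+4.21) = 234.2/29.31 = 7.990 mg/L.
Mixed L₀ = (25.1×3.30 + 4.21×161)/(29.31) = 760.6/29.31 = 25.95 mg/L.
Initial deficit D₀ = C_s − DO₀ = 10.1 − 7.990 = 2.110 mg/L.
t_c = (1/1.228) ln[(1.47/0.242)(1 − 2.110×1.228/(0.242×25.95))] = 0.8143 × ln(3.568) = 1.036 d.
D_c = (0.242/1.47) × 25.95 × e^(−0.242×1.036) = 0.1646 × 25.95 × 0.7783 = 3.325 mg/L.
Minimum DO = 10.1 − 3.325 = 6.775 mg/L.

t_c ≈ 1.04 d; minimum DO ≈ 6.77 mg/L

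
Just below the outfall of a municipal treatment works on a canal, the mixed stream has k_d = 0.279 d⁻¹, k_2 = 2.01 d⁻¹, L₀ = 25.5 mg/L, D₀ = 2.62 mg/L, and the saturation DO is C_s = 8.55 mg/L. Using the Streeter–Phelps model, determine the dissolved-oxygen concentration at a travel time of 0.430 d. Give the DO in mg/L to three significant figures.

DO ≈ 5.53 mg/L

k_d L₀/(k_2−k_d) = 0.279×25.5/(2.01−0.279) = 7.115/1.731 = 4.110 mg/L.
e^(−k_d t) = e^(−0.279×0.4300) = 0.8869; e^(−k_2 t) = e^(−2.01×0.4300) = 0.4213.
D = 4.110 × (0.8869 − 0.4213) + 2.62 × 0.4213 = 1.914 + 1.104 = 3.018 mg/L.
DO = C_s − D = 8.55 − 3.018 = 5.532 mg/L.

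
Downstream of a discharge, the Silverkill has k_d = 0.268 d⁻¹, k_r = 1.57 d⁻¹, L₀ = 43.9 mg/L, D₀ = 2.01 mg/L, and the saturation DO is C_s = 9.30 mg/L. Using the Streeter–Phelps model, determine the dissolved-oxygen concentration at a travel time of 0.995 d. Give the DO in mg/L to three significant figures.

k_d L₀/(k_r−k_d) = 0.268×43.9/(1.57−0.268) = 11.77/1.302 = 9.036 mg/L.
e^(−k_d t) = e^(−0.268×0.9950) = 0.7659; e^(−k_r t) = e^(−1.57×0.9950) = 0.2097.
D = 9.036 × (0.7659 − 0.2097) + 2.01 × 0.2097 = 5.026 + 0.4215 = 5.448 mg/L.
DO = C_s − D = 9.30 − 5.448 = 3.852 mg/L.

DO ≈ 3.85 mg/L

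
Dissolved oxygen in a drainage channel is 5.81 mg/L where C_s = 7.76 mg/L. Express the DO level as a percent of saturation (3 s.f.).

74.9 % saturation

% saturation = C/C_s × 100 = 5.81/7.76 × 100 = 74.9 %.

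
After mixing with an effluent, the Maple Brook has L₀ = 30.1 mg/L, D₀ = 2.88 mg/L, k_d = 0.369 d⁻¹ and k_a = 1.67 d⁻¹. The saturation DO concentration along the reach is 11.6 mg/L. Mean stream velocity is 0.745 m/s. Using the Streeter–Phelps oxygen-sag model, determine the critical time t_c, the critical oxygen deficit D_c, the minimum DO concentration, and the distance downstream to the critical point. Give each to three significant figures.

t_c ≈ 0.844 d; D_c ≈ 4.87 mg/L; min DO ≈ 6.73 mg/L; x_c ≈ 54.3 km

At the critical point dD/dt = 0, so k_d L₀ e^(−k_d t) = k_a D. Substituting D(t) from the Streeter–Phelps equation and solving for t gives
t_c = ln[(k_a/k_d)(1 − D₀(k_a−k_d)/(k_d L₀))] / (k_a−k_d).
Here k_a−k_d = 1.301 d⁻¹ and 1 − D₀(k_a−k_d)/(k_d L₀) = 1 − 2.88×1.301/(0.369×30.1) = 0.6627, so
t_c = ln(4.526 × 0.6627) / 1.301 = 1.098 / 1.301 = 0.8442 d.
D_c = (k_d/k_a) L₀ e^(−k_d t_c) = (0.369/1.67) × 30.1 × e^(−0.369×0.8442) = 0.2210 × 30.1 × 0.7323 = 4.871 mg/L.
Minimum DO = C_s − D_c = 11.6 − 4.871 = 6.729 mg/L.
x_c = v t_c = 0.745 m/s × 0.8442 d × 86400 s/d = 54340 m ≈ 54.3 km.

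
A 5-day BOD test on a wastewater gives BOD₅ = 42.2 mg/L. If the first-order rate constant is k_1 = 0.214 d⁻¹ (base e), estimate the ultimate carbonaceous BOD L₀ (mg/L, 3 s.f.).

L₀ ≈ 64.2 mg/L

BOD₅ = L₀(1 − e^(−5k_1)) ⇒ L₀ = BOD₅ / (1 − e^(−5×0.214))
= 42.2 / (1 − 0.3430) = 42.2 / 0.6570 = 64.23 mg/L.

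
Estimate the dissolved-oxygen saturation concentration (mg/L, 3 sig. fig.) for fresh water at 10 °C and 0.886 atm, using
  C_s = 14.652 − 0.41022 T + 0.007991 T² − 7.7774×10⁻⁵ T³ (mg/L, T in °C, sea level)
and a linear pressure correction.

C_s ≈ 9.99 mg/L

At sea level: C_s = 14.652 − 0.41022×10 + 0.007991×10² − 7.7774×10⁻⁵×10³ = 11.27 mg/L.
Pressure correction: C_s' = 11.27 × 0.886 = 9.986 mg/L.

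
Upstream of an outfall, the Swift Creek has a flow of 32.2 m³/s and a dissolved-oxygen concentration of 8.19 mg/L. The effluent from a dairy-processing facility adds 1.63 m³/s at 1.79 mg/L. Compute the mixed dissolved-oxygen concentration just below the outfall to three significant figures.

Flow-weighted mixing: C = (Q_r C_r + Q_w C_w)/(Q_r + Q_w)
= (32.2×8.19 + 1.63×1.79)/(32.2 + 1.63) = 266.6/33.83 = 7.882 mg/L.

7.88 mg/L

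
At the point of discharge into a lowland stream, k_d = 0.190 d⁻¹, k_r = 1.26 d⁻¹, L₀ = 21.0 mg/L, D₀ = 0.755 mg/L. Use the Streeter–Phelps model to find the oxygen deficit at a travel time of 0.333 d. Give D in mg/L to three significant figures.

D ≈ 1.55 mg/L

k_d L₀/(k_r−k_d) = 0.190×21.0/(1.26−0.190) = 3.990/1.070 = 3.729 mg/L.
e^(−k_d t) = e^(−0.190×0.3330) = 0.9387; e^(−k_r t) = e^(−1.26×0.3330) = 0.6573.
D = 3.729 × (0.9387 − 0.6573) + 0.755 × 0.6573 = 1.049 + 0.4963 = 1.545 mg/L.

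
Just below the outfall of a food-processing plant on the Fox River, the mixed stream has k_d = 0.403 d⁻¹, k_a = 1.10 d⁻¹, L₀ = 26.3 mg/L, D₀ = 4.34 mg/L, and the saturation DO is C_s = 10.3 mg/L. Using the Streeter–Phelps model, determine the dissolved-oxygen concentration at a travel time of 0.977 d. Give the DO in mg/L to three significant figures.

DO ≈ 3.75 mg/L

k_d L₀/(k_a−k_d) = 0.403×26.3/(1.10−0.403) = 10.60/0.6970 = 15.21 mg/L.
e^(−k_d t) = e^(−0.403×0.9770) = 0.6745; e^(−k_a t) = e^(−1.10×0.9770) = 0.3414.
D = 15.21 × (0.6745 − 0.3414) + 4.34 × 0.3414 = 5.066 + 1.482 = 6.547 mg/L.
DO = C_s − D = 10.3 − 6.547 = 3.753 mg/L.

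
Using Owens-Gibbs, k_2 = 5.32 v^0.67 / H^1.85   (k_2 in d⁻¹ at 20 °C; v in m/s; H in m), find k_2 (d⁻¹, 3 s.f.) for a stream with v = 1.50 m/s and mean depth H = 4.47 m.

k_2 ≈ 0.437 d⁻¹

k_2 = 5.32 × 1.50^0.67 / 4.47^1.85 = 5.32 × 1.312 / 15.96 = 0.4373 d⁻¹.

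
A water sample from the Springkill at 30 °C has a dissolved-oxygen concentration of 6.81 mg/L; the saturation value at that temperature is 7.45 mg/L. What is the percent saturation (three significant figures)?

91.4 % saturation

% saturation = C/C_s × 100 = 6.81/7.45 × 100 = 91.4 %.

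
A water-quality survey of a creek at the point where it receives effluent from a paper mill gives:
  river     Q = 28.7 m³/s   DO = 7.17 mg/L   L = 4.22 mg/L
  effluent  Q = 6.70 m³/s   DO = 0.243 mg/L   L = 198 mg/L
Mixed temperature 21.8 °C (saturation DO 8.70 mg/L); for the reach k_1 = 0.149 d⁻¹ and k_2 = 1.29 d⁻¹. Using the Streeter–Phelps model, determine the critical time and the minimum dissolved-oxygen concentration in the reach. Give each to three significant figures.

Mixed DO = (28.7×7.17 + 6.70×0.243)/(28.7+6.70) = 207.4/35.40 = 5.859 mg/L.
Mixed L₀ = (28.7×4.22 + 6.70×198)/(35.40) = 1448/35.40 = 40.90 mg/L.
Initial deficit D₀ = C_s − DO₀ = 8.70 − 5.859 = 2.841 mg/L.
t_c = (1/1.141) ln[(1.29/0.149)(1 − 2.841×1.141/(0.149×40.90))] = 0.8764 × ln(4.052) = 1.226 d.
D_c = (0.149/1.29) × 40.90 × e^(−0.149×1.226) = 0.1155 × 40.90 × 0.8330 = 3.935 mg/L.
Minimum DO = 8.70 − 3.935 = 4.765 mg/L.

t_c ≈ 1.23 d; minimum DO ≈ 4.77 mg/L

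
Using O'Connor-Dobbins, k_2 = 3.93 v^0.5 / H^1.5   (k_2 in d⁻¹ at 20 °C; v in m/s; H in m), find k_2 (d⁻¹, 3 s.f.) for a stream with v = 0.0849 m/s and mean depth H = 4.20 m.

k_2 = 3.93 × 0.0849^0.5 / 4.20^1.5 = 3.93 × 0.2914 / 8.607 = 0.1330 d⁻¹.

k_2 ≈ 0.133 d⁻¹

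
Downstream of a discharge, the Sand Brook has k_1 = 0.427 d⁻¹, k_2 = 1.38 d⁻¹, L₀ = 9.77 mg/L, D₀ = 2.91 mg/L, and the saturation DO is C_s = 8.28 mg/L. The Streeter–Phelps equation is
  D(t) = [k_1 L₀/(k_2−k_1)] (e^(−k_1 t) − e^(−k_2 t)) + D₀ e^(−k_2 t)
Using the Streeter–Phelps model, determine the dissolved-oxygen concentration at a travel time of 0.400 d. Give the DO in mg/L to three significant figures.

DO ≈ 5.43 mg/L

k_1 L₀/(k_2−k_1) = 0.427×9.77/(1.38−0.427) = 4.172/0.9530 = 4.378 mg/L.
e^(−k_1 t) = e^(−0.427×0.4000) = 0.8430; e^(−k_2 t) = e^(−1.38×0.4000) = 0.5758.
D = 4.378 × (0.8430 − 0.5758) + 2.91 × 0.5758 = 1.170 + 1.676 = 2.845 mg/L.
DO = C_s − D = 8.28 − 2.845 = 5.435 mg/L.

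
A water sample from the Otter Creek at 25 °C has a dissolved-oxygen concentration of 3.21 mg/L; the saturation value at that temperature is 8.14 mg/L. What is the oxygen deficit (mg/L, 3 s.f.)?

D ≈ 4.93 mg/L

D = C_s − C = 8.14 − 3.21 = 4.93 mg/L.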